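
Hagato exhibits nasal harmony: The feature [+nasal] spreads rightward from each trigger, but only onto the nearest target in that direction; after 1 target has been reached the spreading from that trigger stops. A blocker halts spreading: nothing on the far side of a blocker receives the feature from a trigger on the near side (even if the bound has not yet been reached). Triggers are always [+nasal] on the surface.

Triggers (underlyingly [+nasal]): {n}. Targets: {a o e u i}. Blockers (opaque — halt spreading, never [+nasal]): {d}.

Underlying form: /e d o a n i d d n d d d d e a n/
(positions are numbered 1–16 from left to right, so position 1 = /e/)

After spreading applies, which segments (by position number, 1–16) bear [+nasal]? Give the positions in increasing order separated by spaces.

5 6 9 16

From /n/ at 5 rightward: 6 /i/ → [+nasal]; bound reached.
From /n/ at 9 rightward: 10 /d/ blocks.
From /n/ at 16 rightward: word edge.
Targets with no active source: positions 1 3 4 14 15 stay [-nasal].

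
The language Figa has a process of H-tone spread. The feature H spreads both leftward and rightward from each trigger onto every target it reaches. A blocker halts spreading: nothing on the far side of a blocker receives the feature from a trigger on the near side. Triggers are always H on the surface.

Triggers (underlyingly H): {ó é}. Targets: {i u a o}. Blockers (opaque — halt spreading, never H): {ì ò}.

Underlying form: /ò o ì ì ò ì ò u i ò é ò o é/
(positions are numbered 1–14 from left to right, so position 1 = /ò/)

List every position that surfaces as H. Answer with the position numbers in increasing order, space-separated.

From /é/ at 11 rightward: 12 /ò/ blocks.
From /é/ at 11 leftward: 10 /ò/ blocks.
From /é/ at 14 rightward: word edge.
From /é/ at 14 leftward: 13 /o/ → H; 12 /ò/ blocks.
Targets with no active source: positions 2 8 9 stay [-high tone].

11 13 14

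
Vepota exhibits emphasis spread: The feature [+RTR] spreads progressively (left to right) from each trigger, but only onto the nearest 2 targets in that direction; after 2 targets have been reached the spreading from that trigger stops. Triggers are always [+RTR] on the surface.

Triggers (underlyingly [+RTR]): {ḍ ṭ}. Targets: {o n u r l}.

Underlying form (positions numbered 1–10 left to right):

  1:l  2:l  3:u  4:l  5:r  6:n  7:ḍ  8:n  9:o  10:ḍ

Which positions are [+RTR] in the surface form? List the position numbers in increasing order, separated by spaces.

7 8 9 10

From /ḍ/ at 7 rightward: 8 /n/ → [+RTR]; 9 /o/ → [+RTR]; bound reached.
From /ḍ/ at 10 rightward: word edge.
Targets with no active source: positions 1 2 3 4 5 6 stay [-emphatic].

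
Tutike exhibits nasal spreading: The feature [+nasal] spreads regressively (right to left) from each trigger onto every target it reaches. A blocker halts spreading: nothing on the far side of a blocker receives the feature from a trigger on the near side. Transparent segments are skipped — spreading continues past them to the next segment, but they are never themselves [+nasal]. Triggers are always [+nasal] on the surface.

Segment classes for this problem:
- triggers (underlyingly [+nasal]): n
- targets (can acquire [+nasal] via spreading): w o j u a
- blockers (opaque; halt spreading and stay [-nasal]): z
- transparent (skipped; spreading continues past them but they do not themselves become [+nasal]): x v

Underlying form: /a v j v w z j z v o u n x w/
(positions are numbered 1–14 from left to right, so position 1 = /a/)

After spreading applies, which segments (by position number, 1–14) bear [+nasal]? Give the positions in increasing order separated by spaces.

10 11 12

From /n/ at 12 leftward: 11 /u/ → [+nasal]; 10 /o/ → [+nasal]; 9 /v/ transparent; 8 /z/ blocks.
Targets with no active source: positions 1 3 5 7 14 stay [-nasal].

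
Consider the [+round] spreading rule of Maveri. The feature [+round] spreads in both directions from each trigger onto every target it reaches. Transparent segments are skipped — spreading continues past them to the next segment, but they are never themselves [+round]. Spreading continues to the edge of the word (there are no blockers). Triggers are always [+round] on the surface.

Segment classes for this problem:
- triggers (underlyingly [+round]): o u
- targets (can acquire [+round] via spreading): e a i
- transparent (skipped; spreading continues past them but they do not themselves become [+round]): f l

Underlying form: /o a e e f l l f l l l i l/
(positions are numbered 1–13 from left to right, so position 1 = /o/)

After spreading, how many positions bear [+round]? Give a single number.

5

From /o/ at 1 rightward: 2 /a/ → [+round]; 3 /e/ → [+round]; 4 /e/ → [+round]; 5 /f/ transparent; 6 /l/ transparent; 7 /l/ transparent; 8 /f/ transparent; 9 /l/ transparent; 10 /l/ transparent; 11 /l/ transparent; 12 /i/ → [+round]; 13 /l/ transparent; word edge.
From /o/ at 1 leftward: word edge.
[+round] positions on the surface: 1 2 3 4 12.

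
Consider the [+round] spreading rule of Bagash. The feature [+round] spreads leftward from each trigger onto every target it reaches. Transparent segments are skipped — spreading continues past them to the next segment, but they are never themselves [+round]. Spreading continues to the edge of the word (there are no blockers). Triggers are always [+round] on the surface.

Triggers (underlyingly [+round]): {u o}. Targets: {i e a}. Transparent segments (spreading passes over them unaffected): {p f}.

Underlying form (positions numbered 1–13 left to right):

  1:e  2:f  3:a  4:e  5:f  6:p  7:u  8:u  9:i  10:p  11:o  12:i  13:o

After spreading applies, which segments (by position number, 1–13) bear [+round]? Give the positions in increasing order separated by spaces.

From /u/ at 7 leftward: 6 /p/ transparent; 5 /f/ transparent; 4 /e/ → [+round]; 3 /a/ → [+round]; 2 /f/ transparent; 1 /e/ → [+round]; word edge.
From /u/ at 8 leftward: 7 /u/ is itself a trigger — this domain ends here.
From /o/ at 11 leftward: 10 /p/ transparent; 9 /i/ → [+round]; 8 /u/ is itself a trigger — this domain ends here.
From /o/ at 13 leftward: 12 /i/ → [+round]; 11 /o/ is itself a trigger — this domain ends here.

1 3 4 7 8 9 11 12 13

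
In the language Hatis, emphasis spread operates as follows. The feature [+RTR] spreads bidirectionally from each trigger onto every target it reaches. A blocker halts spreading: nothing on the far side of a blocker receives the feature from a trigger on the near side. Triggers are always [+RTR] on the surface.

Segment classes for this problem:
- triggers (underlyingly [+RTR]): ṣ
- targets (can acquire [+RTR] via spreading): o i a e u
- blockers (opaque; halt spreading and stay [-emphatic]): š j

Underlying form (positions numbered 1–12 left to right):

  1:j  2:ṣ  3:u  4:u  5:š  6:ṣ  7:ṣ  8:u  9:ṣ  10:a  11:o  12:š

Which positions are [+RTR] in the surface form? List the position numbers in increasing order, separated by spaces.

From /ṣ/ at 2 rightward: 3 /u/ → [+RTR]; 4 /u/ → [+RTR]; 5 /š/ blocks.
From /ṣ/ at 2 leftward: 1 /j/ blocks.
From /ṣ/ at 6 rightward: 7 /ṣ/ is itself a trigger — this domain ends here.
From /ṣ/ at 6 leftward: 5 /š/ blocks.
From /ṣ/ at 7 rightward: 8 /u/ → [+RTR]; 9 /ṣ/ is itself a trigger — this domain ends here.
From /ṣ/ at 7 leftward: 6 /ṣ/ is itself a trigger — this domain ends here.
From /ṣ/ at 9 rightward: 10 /a/ → [+RTR]; 11 /o/ → [+RTR]; 12 /š/ blocks.
From /ṣ/ at 9 leftward: 8 /u/ → [+RTR]; 7 /ṣ/ is itself a trigger — this domain ends here.

2 3 4 6 7 8 9 10 11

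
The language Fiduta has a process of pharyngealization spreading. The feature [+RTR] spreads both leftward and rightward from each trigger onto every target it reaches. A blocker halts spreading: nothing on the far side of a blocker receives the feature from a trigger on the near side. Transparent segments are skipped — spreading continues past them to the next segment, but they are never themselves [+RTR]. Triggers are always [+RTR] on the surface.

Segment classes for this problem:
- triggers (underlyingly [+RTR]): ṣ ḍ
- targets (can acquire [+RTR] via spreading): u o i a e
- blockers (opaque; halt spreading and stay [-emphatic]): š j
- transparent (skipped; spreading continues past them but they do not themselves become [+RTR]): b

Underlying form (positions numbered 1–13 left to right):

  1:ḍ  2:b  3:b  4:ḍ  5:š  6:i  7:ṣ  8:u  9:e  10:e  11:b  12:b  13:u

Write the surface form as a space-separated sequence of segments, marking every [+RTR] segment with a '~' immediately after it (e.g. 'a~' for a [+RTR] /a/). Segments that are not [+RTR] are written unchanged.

From /ḍ/ at 1 rightward: 2 /b/ transparent; 3 /b/ transparent; 4 /ḍ/ is itself a trigger — this domain ends here.
From /ḍ/ at 1 leftward: word edge.
From /ḍ/ at 4 rightward: 5 /š/ blocks.
From /ḍ/ at 4 leftward: 3 /b/ transparent; 2 /b/ transparent; 1 /ḍ/ is itself a trigger — this domain ends here.
From /ṣ/ at 7 rightward: 8 /u/ → [+RTR]; 9 /e/ → [+RTR]; 10 /e/ → [+RTR]; 11 /b/ transparent; 12 /b/ transparent; 13 /u/ → [+RTR]; word edge.
From /ṣ/ at 7 leftward: 6 /i/ → [+RTR]; 5 /š/ blocks.
[+RTR] positions on the surface: 1 4 6 7 8 9 10 13.

ḍ~ b b ḍ~ š i~ ṣ~ u~ e~ e~ b b u~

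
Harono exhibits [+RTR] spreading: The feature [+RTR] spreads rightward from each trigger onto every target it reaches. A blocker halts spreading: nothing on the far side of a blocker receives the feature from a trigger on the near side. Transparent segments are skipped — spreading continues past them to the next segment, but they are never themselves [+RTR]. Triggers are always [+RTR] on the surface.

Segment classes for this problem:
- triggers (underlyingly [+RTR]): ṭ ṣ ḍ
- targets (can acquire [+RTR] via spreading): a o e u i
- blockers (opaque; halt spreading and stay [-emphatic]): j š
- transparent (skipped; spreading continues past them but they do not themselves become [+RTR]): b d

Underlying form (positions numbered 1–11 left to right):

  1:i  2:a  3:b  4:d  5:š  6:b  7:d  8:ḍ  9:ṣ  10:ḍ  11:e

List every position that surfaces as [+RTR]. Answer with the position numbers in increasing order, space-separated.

From /ḍ/ at 8 rightward: 9 /ṣ/ is itself a trigger — this domain ends here.
From /ṣ/ at 9 rightward: 10 /ḍ/ is itself a trigger — this domain ends here.
From /ḍ/ at 10 rightward: 11 /e/ → [+RTR]; word edge.
Targets with no active source: positions 1 2 stay [-emphatic].

8 9 10 11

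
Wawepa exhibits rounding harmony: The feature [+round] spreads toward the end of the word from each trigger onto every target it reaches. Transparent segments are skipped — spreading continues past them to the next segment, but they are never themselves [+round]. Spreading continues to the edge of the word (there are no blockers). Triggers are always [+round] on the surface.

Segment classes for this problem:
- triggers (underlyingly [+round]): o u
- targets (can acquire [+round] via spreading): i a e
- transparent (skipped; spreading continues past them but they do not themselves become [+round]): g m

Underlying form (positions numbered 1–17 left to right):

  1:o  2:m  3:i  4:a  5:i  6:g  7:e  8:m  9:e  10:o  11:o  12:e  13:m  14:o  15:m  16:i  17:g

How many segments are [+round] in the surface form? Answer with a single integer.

From /o/ at 1 rightward: 2 /m/ transparent; 3 /i/ → [+round]; 4 /a/ → [+round]; 5 /i/ → [+round]; 6 /g/ transparent; 7 /e/ → [+round]; 8 /m/ transparent; 9 /e/ → [+round]; 10 /o/ is itself a trigger — this domain ends here.
From /o/ at 10 rightward: 11 /o/ is itself a trigger — this domain ends here.
From /o/ at 11 rightward: 12 /e/ → [+round]; 13 /m/ transparent; 14 /o/ is itself a trigger — this domain ends here.
From /o/ at 14 rightward: 15 /m/ transparent; 16 /i/ → [+round]; 17 /g/ transparent; word edge.
[+round] positions on the surface: 1 3 4 5 7 9 10 11 12 14 16.

11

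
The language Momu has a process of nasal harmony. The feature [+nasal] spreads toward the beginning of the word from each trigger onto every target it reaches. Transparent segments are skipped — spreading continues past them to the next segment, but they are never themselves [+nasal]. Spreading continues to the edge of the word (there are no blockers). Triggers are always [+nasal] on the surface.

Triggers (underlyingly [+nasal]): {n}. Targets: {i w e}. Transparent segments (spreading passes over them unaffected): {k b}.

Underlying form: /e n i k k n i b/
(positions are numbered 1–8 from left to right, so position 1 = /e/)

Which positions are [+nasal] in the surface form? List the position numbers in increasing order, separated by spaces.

From /n/ at 2 leftward: 1 /e/ → [+nasal]; word edge.
From /n/ at 6 leftward: 5 /k/ transparent; 4 /k/ transparent; 3 /i/ → [+nasal]; 2 /n/ is itself a trigger — this domain ends here.
Target with no active source: position 7 stays [-nasal].

1 2 3 6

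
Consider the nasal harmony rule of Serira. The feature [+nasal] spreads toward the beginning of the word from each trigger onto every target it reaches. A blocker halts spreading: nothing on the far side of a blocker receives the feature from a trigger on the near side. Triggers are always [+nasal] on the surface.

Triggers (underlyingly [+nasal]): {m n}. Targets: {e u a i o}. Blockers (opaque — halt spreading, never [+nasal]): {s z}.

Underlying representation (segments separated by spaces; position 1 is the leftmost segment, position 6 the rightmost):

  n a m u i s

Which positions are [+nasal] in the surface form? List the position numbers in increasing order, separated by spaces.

From /n/ at 1 leftward: word edge.
From /m/ at 3 leftward: 2 /a/ → [+nasal]; 1 /n/ is itself a trigger — this domain ends here.
Targets with no active source: positions 4 5 stay [-nasal].

1 2 3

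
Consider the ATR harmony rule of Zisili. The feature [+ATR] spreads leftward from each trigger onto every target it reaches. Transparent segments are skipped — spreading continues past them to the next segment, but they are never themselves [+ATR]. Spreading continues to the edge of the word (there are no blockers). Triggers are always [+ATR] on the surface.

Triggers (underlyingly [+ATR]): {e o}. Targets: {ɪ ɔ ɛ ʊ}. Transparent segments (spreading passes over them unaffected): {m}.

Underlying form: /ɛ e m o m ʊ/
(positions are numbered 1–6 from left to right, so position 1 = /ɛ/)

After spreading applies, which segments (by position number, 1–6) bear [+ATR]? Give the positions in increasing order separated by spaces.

From /e/ at 2 leftward: 1 /ɛ/ → [+ATR]; word edge.
From /o/ at 4 leftward: 3 /m/ transparent; 2 /e/ is itself a trigger — this domain ends here.
Target with no active source: position 6 stays [-ATR].

1 2 4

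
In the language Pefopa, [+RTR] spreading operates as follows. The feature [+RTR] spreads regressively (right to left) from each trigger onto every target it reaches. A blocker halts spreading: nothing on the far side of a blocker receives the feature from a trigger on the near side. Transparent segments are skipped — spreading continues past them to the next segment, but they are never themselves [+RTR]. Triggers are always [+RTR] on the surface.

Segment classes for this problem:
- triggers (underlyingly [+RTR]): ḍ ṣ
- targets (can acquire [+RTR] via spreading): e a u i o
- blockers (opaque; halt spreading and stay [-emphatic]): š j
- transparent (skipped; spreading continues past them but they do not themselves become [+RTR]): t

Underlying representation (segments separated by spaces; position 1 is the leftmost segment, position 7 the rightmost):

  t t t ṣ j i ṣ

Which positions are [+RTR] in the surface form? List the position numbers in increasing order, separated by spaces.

From /ṣ/ at 4 leftward: 3 /t/ transparent; 2 /t/ transparent; 1 /t/ transparent; word edge.
From /ṣ/ at 7 leftward: 6 /i/ → [+RTR]; 5 /j/ blocks.

4 6 7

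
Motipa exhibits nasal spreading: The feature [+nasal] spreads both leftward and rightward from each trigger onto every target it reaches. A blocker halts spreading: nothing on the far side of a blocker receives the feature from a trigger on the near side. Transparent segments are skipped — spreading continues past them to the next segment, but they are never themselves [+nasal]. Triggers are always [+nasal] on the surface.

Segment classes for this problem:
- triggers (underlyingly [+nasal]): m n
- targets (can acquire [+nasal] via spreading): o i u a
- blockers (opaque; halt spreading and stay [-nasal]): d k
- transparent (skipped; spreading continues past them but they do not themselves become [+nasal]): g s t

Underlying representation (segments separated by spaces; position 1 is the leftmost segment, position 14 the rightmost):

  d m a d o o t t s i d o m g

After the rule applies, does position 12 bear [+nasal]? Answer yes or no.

yes

From /m/ at 2 rightward: 3 /a/ → [+nasal]; 4 /d/ blocks.
From /m/ at 2 leftward: 1 /d/ blocks.
From /m/ at 13 rightward: 14 /g/ transparent; word edge.
From /m/ at 13 leftward: 12 /o/ → [+nasal]; 11 /d/ blocks.
Targets with no active source: positions 5 6 10 stay [-nasal].
[+nasal] positions on the surface: 2 3 12 13.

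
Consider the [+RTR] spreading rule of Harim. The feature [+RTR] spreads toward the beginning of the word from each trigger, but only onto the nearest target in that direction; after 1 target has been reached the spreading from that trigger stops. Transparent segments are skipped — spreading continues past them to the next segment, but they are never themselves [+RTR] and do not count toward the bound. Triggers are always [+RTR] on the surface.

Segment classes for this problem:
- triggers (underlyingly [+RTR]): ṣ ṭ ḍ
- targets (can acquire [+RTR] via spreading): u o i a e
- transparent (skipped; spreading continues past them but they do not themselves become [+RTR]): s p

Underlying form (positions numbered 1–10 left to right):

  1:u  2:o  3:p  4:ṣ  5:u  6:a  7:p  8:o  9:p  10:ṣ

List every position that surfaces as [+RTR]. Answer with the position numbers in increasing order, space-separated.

2 4 8 10

From /ṣ/ at 4 leftward: 3 /p/ transparent; 2 /o/ → [+RTR]; bound reached.
From /ṣ/ at 10 leftward: 9 /p/ transparent; 8 /o/ → [+RTR]; bound reached.
Targets with no active source: positions 1 5 6 stay [-emphatic].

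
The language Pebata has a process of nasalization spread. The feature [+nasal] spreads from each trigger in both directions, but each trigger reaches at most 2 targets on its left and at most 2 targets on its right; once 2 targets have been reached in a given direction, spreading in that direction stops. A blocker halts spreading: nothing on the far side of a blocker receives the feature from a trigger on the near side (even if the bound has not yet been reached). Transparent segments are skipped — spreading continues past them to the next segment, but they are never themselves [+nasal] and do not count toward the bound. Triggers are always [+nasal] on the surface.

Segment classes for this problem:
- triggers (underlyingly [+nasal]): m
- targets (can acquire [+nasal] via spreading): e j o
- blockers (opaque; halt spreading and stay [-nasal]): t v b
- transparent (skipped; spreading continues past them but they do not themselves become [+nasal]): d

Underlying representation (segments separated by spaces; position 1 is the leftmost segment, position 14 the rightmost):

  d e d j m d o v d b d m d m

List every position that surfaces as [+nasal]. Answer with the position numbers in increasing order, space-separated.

From /m/ at 5 rightward: 6 /d/ transparent; 7 /o/ → [+nasal]; 8 /v/ blocks.
From /m/ at 5 leftward: 4 /j/ → [+nasal]; 3 /d/ transparent; 2 /e/ → [+nasal]; bound reached.
From /m/ at 12 rightward: 13 /d/ transparent; 14 /m/ is itself a trigger — this domain ends here.
From /m/ at 12 leftward: 11 /d/ transparent; 10 /b/ blocks.
From /m/ at 14 rightward: word edge.
From /m/ at 14 leftward: 13 /d/ transparent; 12 /m/ is itself a trigger — this domain ends here.

2 4 5 7 12 14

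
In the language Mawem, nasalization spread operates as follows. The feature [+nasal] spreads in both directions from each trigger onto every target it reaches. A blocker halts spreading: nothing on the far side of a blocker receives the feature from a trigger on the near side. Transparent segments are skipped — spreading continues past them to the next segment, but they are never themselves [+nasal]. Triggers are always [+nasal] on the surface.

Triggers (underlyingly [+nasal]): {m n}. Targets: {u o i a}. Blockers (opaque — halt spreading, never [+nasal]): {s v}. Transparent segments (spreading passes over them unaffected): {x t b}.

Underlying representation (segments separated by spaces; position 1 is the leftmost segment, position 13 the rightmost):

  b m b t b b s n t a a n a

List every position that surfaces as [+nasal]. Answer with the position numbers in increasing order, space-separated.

From /m/ at 2 rightward: 3 /b/ transparent; 4 /t/ transparent; 5 /b/ transparent; 6 /b/ transparent; 7 /s/ blocks.
From /m/ at 2 leftward: 1 /b/ transparent; word edge.
From /n/ at 8 rightward: 9 /t/ transparent; 10 /a/ → [+nasal]; 11 /a/ → [+nasal]; 12 /n/ is itself a trigger — this domain ends here.
From /n/ at 8 leftward: 7 /s/ blocks.
From /n/ at 12 rightward: 13 /a/ → [+nasal]; word edge.
From /n/ at 12 leftward: 11 /a/ → [+nasal]; 10 /a/ → [+nasal]; 9 /t/ transparent; 8 /n/ is itself a trigger — this domain ends here.

2 8 10 11 12 13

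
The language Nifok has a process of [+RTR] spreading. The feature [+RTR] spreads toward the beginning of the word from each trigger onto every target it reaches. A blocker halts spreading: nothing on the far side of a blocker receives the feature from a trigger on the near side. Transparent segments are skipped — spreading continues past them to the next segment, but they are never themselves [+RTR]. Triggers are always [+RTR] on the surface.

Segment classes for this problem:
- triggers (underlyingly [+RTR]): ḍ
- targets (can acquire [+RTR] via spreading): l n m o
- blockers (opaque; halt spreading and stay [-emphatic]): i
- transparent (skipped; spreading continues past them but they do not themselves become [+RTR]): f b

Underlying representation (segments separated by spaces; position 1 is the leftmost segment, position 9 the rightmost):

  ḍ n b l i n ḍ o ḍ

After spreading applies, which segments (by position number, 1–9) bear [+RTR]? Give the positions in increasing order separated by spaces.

From /ḍ/ at 1 leftward: word edge.
From /ḍ/ at 7 leftward: 6 /n/ → [+RTR]; 5 /i/ blocks.
From /ḍ/ at 9 leftward: 8 /o/ → [+RTR]; 7 /ḍ/ is itself a trigger — this domain ends here.
Targets with no active source: positions 2 4 stay [-emphatic].

1 6 7 8 9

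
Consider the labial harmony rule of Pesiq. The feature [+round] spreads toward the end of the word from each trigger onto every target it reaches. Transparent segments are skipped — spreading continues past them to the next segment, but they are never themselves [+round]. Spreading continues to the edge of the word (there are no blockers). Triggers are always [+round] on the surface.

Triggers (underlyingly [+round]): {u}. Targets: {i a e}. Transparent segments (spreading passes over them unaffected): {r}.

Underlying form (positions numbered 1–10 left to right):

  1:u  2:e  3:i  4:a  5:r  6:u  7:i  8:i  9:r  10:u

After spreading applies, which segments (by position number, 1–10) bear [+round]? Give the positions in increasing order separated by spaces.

1 2 3 4 6 7 8 10

From /u/ at 1 rightward: 2 /e/ → [+round]; 3 /i/ → [+round]; 4 /a/ → [+round]; 5 /r/ transparent; 6 /u/ is itself a trigger — this domain ends here.
From /u/ at 6 rightward: 7 /i/ → [+round]; 8 /i/ → [+round]; 9 /r/ transparent; 10 /u/ is itself a trigger — this domain ends here.
From /u/ at 10 rightward: word edge.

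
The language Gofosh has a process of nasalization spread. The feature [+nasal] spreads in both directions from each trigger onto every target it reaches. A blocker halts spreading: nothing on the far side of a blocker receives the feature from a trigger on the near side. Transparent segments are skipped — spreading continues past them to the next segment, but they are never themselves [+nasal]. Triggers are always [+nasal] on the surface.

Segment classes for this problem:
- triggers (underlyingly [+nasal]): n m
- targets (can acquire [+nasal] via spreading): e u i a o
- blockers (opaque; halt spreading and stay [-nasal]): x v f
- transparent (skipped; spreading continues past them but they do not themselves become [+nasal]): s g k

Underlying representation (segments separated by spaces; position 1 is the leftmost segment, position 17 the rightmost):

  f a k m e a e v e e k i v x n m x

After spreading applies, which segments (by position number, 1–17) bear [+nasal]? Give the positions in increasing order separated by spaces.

From /m/ at 4 rightward: 5 /e/ → [+nasal]; 6 /a/ → [+nasal]; 7 /e/ → [+nasal]; 8 /v/ blocks.
From /m/ at 4 leftward: 3 /k/ transparent; 2 /a/ → [+nasal]; 1 /f/ blocks.
From /n/ at 15 rightward: 16 /m/ is itself a trigger — this domain ends here.
From /n/ at 15 leftward: 14 /x/ blocks.
From /m/ at 16 rightward: 17 /x/ blocks.
From /m/ at 16 leftward: 15 /n/ is itself a trigger — this domain ends here.
Targets with no active source: positions 9 10 12 stay [-nasal].

2 4 5 6 7 15 16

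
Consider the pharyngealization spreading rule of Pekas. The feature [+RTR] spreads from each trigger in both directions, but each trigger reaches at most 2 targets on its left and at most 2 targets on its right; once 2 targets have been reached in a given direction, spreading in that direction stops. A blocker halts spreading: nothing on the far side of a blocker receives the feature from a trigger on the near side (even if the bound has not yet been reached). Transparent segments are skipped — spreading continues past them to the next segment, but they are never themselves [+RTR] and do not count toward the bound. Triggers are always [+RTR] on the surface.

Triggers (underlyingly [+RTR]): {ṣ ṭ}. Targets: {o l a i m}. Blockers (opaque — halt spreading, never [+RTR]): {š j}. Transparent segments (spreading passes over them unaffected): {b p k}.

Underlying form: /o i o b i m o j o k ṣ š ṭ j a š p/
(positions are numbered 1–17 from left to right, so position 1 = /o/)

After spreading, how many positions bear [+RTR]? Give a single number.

From /ṣ/ at 11 rightward: 12 /š/ blocks.
From /ṣ/ at 11 leftward: 10 /k/ transparent; 9 /o/ → [+RTR]; 8 /j/ blocks.
From /ṭ/ at 13 rightward: 14 /j/ blocks.
From /ṭ/ at 13 leftward: 12 /š/ blocks.
Targets with no active source: positions 1 2 3 5 6 7 15 stay [-emphatic].
[+RTR] positions on the surface: 9 11 13.

3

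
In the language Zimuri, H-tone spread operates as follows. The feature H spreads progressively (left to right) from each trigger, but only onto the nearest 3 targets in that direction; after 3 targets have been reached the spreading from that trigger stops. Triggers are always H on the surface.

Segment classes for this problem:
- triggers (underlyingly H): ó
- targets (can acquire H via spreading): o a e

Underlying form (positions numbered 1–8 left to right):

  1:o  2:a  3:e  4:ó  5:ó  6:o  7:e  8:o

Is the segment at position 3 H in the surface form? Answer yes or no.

no

From /ó/ at 4 rightward: 5 /ó/ is itself a trigger — this domain ends here.
From /ó/ at 5 rightward: 6 /o/ → H; 7 /e/ → H; 8 /o/ → H; bound reached.
Targets with no active source: positions 1 2 3 stay [-high tone].
H positions on the surface: 4 5 6 7 8.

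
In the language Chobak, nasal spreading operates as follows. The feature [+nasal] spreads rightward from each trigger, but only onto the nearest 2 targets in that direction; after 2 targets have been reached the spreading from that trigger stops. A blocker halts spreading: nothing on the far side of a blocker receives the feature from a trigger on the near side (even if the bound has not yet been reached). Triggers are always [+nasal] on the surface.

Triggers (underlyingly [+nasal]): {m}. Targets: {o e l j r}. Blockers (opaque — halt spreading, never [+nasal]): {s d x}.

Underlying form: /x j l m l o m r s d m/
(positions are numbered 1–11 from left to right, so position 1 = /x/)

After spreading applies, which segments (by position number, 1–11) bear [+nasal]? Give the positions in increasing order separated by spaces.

4 5 6 7 8 11

From /m/ at 4 rightward: 5 /l/ → [+nasal]; 6 /o/ → [+nasal]; bound reached.
From /m/ at 7 rightward: 8 /r/ → [+nasal]; 9 /s/ blocks.
From /m/ at 11 rightward: word edge.
Targets with no active source: positions 2 3 stay [-nasal].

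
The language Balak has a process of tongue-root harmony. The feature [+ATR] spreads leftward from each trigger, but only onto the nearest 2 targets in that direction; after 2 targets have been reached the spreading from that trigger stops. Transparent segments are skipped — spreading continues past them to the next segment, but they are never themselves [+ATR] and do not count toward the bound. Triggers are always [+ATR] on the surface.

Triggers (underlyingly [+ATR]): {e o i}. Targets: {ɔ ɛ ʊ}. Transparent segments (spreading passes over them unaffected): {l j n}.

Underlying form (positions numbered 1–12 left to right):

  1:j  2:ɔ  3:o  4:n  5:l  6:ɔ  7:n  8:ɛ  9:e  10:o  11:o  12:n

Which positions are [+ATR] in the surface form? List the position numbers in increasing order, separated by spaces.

2 3 6 8 9 10 11

From /o/ at 3 leftward: 2 /ɔ/ → [+ATR]; 1 /j/ transparent; word edge.
From /e/ at 9 leftward: 8 /ɛ/ → [+ATR]; 7 /n/ transparent; 6 /ɔ/ → [+ATR]; bound reached.
From /o/ at 10 leftward: 9 /e/ is itself a trigger — this domain ends here.
From /o/ at 11 leftward: 10 /o/ is itself a trigger — this domain ends here.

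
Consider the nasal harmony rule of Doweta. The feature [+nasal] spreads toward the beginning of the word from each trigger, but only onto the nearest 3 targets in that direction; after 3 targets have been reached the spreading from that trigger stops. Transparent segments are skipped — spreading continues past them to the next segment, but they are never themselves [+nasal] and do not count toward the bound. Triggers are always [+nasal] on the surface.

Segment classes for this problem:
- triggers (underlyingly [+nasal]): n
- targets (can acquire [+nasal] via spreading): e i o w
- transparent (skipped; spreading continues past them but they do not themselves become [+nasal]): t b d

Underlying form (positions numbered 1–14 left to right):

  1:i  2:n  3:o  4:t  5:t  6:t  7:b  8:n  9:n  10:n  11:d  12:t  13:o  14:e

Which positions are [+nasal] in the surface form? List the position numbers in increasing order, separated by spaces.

1 2 3 8 9 10

From /n/ at 2 leftward: 1 /i/ → [+nasal]; word edge.
From /n/ at 8 leftward: 7 /b/ transparent; 6 /t/ transparent; 5 /t/ transparent; 4 /t/ transparent; 3 /o/ → [+nasal]; 2 /n/ is itself a trigger — this domain ends here.
From /n/ at 9 leftward: 8 /n/ is itself a trigger — this domain ends here.
From /n/ at 10 leftward: 9 /n/ is itself a trigger — this domain ends here.
Targets with no active source: positions 13 14 stay [-nasal].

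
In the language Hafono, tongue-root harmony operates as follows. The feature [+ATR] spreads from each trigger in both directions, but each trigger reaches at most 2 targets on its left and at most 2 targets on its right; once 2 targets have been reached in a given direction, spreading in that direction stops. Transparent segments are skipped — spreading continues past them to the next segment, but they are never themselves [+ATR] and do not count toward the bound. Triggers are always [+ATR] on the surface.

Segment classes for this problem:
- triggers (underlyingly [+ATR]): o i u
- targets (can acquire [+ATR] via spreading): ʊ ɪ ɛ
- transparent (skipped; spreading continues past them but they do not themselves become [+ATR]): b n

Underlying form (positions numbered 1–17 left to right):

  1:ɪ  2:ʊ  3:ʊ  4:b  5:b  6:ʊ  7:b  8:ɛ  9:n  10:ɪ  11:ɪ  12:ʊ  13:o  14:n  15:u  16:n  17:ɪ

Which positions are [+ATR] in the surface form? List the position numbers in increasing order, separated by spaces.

From /o/ at 13 rightward: 14 /n/ transparent; 15 /u/ is itself a trigger — this domain ends here.
From /o/ at 13 leftward: 12 /ʊ/ → [+ATR]; 11 /ɪ/ → [+ATR]; bound reached.
From /u/ at 15 rightward: 16 /n/ transparent; 17 /ɪ/ → [+ATR]; word edge.
From /u/ at 15 leftward: 14 /n/ transparent; 13 /o/ is itself a trigger — this domain ends here.
Targets with no active source: positions 1 2 3 6 8 10 stay [-ATR].

11 12 13 15 17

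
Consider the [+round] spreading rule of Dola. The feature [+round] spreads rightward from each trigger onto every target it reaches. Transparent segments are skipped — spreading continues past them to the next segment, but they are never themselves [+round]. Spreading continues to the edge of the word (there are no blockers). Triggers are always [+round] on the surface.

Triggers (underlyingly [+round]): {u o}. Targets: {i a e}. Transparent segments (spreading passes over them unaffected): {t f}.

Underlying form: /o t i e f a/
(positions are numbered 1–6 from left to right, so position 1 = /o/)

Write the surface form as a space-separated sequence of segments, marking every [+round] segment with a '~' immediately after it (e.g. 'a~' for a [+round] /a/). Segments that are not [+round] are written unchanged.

o~ t i~ e~ f a~

From /o/ at 1 rightward: 2 /t/ transparent; 3 /i/ → [+round]; 4 /e/ → [+round]; 5 /f/ transparent; 6 /a/ → [+round]; word edge.
[+round] positions on the surface: 1 3 4 6.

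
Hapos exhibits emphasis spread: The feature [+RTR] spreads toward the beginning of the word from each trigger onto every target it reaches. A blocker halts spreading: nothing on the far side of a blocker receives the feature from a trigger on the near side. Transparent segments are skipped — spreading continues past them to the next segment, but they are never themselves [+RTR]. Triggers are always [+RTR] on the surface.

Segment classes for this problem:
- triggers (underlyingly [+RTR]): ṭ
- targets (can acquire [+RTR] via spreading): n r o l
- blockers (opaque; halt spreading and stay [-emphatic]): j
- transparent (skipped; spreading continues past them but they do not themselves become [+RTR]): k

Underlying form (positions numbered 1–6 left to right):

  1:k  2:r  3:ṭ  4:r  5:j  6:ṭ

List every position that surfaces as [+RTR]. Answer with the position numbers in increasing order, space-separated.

2 3 6

From /ṭ/ at 3 leftward: 2 /r/ → [+RTR]; 1 /k/ transparent; word edge.
From /ṭ/ at 6 leftward: 5 /j/ blocks.
Target with no active source: position 4 stays [-emphatic].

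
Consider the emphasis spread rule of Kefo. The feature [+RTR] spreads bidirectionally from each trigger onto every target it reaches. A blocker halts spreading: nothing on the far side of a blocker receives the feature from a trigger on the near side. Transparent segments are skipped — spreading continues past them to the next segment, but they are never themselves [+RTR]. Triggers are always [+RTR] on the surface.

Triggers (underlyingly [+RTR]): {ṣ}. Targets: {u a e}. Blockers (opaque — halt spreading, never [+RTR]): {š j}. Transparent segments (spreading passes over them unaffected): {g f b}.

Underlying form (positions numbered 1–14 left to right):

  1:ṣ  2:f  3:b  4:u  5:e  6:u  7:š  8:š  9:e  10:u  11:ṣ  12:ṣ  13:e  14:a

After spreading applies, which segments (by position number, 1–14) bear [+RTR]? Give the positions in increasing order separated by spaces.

1 4 5 6 9 10 11 12 13 14

From /ṣ/ at 1 rightward: 2 /f/ transparent; 3 /b/ transparent; 4 /u/ → [+RTR]; 5 /e/ → [+RTR]; 6 /u/ → [+RTR]; 7 /š/ blocks.
From /ṣ/ at 1 leftward: word edge.
From /ṣ/ at 11 rightward: 12 /ṣ/ is itself a trigger — this domain ends here.
From /ṣ/ at 11 leftward: 10 /u/ → [+RTR]; 9 /e/ → [+RTR]; 8 /š/ blocks.
From /ṣ/ at 12 rightward: 13 /e/ → [+RTR]; 14 /a/ → [+RTR]; word edge.
From /ṣ/ at 12 leftward: 11 /ṣ/ is itself a trigger — this domain ends here.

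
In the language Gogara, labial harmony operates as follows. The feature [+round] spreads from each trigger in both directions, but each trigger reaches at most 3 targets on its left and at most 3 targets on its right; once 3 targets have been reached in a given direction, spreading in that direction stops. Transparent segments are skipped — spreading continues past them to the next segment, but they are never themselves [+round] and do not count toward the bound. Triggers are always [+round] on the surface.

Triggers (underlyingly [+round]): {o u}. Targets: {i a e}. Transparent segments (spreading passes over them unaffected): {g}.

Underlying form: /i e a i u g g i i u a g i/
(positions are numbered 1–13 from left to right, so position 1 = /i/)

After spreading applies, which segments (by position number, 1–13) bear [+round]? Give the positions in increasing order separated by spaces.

2 3 4 5 8 9 10 11 13

From /u/ at 5 rightward: 6 /g/ transparent; 7 /g/ transparent; 8 /i/ → [+round]; 9 /i/ → [+round]; 10 /u/ is itself a trigger — this domain ends here.
From /u/ at 5 leftward: 4 /i/ → [+round]; 3 /a/ → [+round]; 2 /e/ → [+round]; bound reached.
From /u/ at 10 rightward: 11 /a/ → [+round]; 12 /g/ transparent; 13 /i/ → [+round]; word edge.
From /u/ at 10 leftward: 9 /i/ → [+round]; 8 /i/ → [+round]; 7 /g/ transparent; 6 /g/ transparent; 5 /u/ is itself a trigger — this domain ends here.
Target with no active source: position 1 stays [-round].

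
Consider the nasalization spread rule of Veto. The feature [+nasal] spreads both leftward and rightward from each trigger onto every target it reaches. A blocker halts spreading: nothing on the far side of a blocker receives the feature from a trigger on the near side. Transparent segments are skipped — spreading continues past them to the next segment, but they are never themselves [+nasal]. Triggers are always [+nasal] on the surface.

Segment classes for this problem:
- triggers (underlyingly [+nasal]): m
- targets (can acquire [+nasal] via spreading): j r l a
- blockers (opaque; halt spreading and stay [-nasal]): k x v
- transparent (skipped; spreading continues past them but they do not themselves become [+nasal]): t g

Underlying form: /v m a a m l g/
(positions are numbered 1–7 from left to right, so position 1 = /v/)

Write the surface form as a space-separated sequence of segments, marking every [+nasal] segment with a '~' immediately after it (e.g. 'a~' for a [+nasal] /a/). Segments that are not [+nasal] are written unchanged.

v m~ a~ a~ m~ l~ g

From /m/ at 2 rightward: 3 /a/ → [+nasal]; 4 /a/ → [+nasal]; 5 /m/ is itself a trigger — this domain ends here.
From /m/ at 2 leftward: 1 /v/ blocks.
From /m/ at 5 rightward: 6 /l/ → [+nasal]; 7 /g/ transparent; word edge.
From /m/ at 5 leftward: 4 /a/ → [+nasal]; 3 /a/ → [+nasal]; 2 /m/ is itself a trigger — this domain ends here.
[+nasal] positions on the surface: 2 3 4 5 6.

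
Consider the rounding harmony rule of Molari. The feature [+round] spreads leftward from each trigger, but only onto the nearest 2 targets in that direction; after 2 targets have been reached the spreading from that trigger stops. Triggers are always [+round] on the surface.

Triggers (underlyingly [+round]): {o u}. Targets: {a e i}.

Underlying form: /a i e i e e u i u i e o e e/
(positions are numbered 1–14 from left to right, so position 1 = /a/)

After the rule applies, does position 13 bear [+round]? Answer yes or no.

From /u/ at 7 leftward: 6 /e/ → [+round]; 5 /e/ → [+round]; bound reached.
From /u/ at 9 leftward: 8 /i/ → [+round]; 7 /u/ is itself a trigger — this domain ends here.
From /o/ at 12 leftward: 11 /e/ → [+round]; 10 /i/ → [+round]; bound reached.
Targets with no active source: positions 1 2 3 4 13 14 stay [-round].
[+round] positions on the surface: 5 6 7 8 9 10 11 12.

no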